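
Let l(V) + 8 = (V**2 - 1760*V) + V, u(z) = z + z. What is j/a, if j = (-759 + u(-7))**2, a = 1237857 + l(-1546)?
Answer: 597529/6347379 ≈ 0.094138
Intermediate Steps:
u(z) = 2*z
l(V) = -8 + V**2 - 1759*V (l(V) = -8 + ((V**2 - 1760*V) + V) = -8 + (V**2 - 1759*V) = -8 + V**2 - 1759*V)
a = 6347379 (a = 1237857 + (-8 + (-1546)**2 - 1759*(-1546)) = 1237857 + (-8 + 2390116 + 2719414) = 1237857 + 5109522 = 6347379)
j = 597529 (j = (-759 + 2*(-7))**2 = (-759 - 14)**2 = (-773)**2 = 597529)
j/a = 597529/6347379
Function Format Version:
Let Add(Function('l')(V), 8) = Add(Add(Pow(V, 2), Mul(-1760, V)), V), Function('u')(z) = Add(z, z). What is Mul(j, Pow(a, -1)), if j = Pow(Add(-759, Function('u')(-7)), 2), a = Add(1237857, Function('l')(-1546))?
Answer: Rational(597529, 6347379) ≈ 0.094138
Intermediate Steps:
Function('u')(z) = Mul(2, z)
Function('l')(V) = Add(-8, Pow(V, 2), Mul(-1759, V)) (Function('l')(V) = Add(-8, Add(Add(Pow(V, 2), Mul(-1760, V)), V)) = Add(-8, Add(Pow(V, 2), Mul(-1759, V))) = Add(-8, Pow(V, 2), Mul(-1759, V)))
a = 6347379 (a = Add(1237857, Add(-8, Pow(-1546, 2), Mul(-1759, -1546))) = Add(1237857, Add(-8, 2390116, 2719414)) = Add(1237857, 5109522) = 6347379)
j = 597529 (j = Pow(Add(-759, Mul(2, -7)), 2) = Pow(Add(-759, -14), 2) = Pow(-773, 2) = 597529)
Mul(j, Pow(a, -1)) = Mul(597529, Pow(6347379, -1)) = Mul(597529, Rational(1, 6347379)) = Rational(597529, 6347379)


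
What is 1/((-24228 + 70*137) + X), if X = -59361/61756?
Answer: -61756/904043689 ≈ -6.8311e-5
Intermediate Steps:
X = -59361/61756 ≈ -0.96122
1/((-24228 + 70*137) + X) = 1/((-24228 + 70*137) - 59361/61756) = 1/((-24228 + 9590) - 59361/61756) = 1/(-14638 - 59361/61756) = 1/(-904043689/61756) = -61756/904043689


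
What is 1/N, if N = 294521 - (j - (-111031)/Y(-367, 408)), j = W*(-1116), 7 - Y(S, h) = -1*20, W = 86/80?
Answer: 270/78734279 ≈ 3.4293e-6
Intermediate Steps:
W = 43/40 (W = 86*(1/80) = 43/40 ≈ 1.0750)
Y(S, h) = 27 (Y(S, h) = 7 - (-1)*20 = 7 - 1*(-20) = 7 + 20 = 27)
j = -11997/10 (j = (43/40)*(-1116) = -11997/10 ≈ -1199.7)
N = 78734279/270 (N = 294521 - (-11997/10 - (-111031)/27) = 294521 - (-11997/10 - 1*(-111031/27)) = 294521 - (-11997/10 + 111031/27) = 294521 - 1*786391/270 = 294521 - 786391/270 = 78734279/270 ≈ 2.9161e+5)
1/N = 1/(78734279/270) = 270/78734279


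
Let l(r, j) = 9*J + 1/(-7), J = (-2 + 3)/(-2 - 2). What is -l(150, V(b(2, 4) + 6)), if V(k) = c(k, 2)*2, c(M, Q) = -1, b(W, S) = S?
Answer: 67/28 ≈ 2.3929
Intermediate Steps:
J = -1/4 (J = 1/(-4) = 1*(-1/4) = -1/4 ≈ -0.25000)
V(k) = -2 (V(k) = -1*2 = -2)
l(r, j) = -67/28 (l(r, j) = 9*(-1/4) + 1/(-7) = -9/4 - 1/7 = -67/28)
-l(150, V(b(2, 4) + 6)) = -1*(-67/28) = 67/28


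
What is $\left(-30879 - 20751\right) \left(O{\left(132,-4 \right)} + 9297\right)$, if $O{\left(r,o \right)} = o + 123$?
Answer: $-486148080$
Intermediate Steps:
$O{\left(r,o \right)} = 123 + o$
$\left(-30879 - 20751\right) \left(O{\left(132,-4 \right)} + 9297\right) = \left(-30879 - 20751\right) \left(\left(123 - 4\right) + 9297\right) = - 51630 \left(119 + 9297\right) = \left(-51630\right) 9416 = -486148080$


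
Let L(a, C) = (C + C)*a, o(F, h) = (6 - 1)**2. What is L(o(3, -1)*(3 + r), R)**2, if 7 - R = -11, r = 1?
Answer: 12960000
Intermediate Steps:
o(F, h) = 25 (o(F, h) = 5**2 = 25)
R = 18 (R = 7 - 1*(-11) = 7 + 11 = 18)
L(a, C) = 2*C*a (L(a, C) = (2*C)*a = 2*C*a)
L(o(3, -1)*(3 + r), R)**2 = (2*18*(25*(3 + 1)))**2 = (2*18*(25*4))**2 = (2*18*100)**2 = 3600**2 = 12960000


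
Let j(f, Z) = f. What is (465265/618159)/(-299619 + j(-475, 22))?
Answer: -465265/185505806946 ≈ -2.5081e-6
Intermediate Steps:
(465265/618159)/(-299619 + j(-475, 22)) = (465265/618159)/(-299619 - 475) = (465265*(1/618159))/(-300094) = (465265/618159)*(-1/300094) = -465265/185505806946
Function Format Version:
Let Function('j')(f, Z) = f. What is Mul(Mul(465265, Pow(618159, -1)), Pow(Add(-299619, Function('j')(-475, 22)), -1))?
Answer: Rational(-465265, 185505806946) ≈ -2.5081e-6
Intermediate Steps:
Mul(Mul(465265, Pow(618159, -1)), Pow(Add(-299619, Function('j')(-475, 22)), -1)) = Mul(Mul(465265, Pow(618159, -1)), Pow(Add(-299619, -475), -1)) = Mul(Mul(465265, Rational(1, 618159)), Pow(-300094, -1)) = Mul(Rational(465265, 618159), Rational(-1, 300094)) = Rational(-465265, 185505806946)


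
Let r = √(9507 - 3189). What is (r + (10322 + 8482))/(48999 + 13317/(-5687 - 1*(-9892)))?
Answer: 6589235/17171176 + 12615*√78/68684704 ≈ 0.38536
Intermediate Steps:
r = 9*√78 (r = √6318 = 9*√78 ≈ 79.486)
(r + (10322 + 8482))/(48999 + 13317/(-5687 - 1*(-9892))) = (9*√78 + (10322 + 8482))/(48999 + 13317/(-5687 - 1*(-9892))) = (9*√78 + 18804)/(48999 + 13317/(-5687 + 9892)) = (18804 + 9*√78)/(48999 + 13317/4205) = (18804 + 9*√78)/(206054112/4205) = (18804 + 9*√78)*(4205/206054112) = 6589235/17171176 + 12615*√78/68684704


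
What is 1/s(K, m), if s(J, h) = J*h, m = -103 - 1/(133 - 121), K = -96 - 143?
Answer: 12/295643 ≈ 4.0589e-5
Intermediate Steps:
K = -239
m = -1237/12 (m = -103 - 1/12 = -1237/12 ≈ -103.08)
1/s(K, m) = 1/(-239*(-1237/12)) = 1/(295643/12) = 12/295643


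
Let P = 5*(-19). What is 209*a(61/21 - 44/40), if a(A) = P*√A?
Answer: -3971*√79590/42 ≈ -26674.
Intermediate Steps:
P = -95
a(A) = -95*√A
209*a(61/21 - 44/40) = 209*(-95*√(61/21 - 44/40)) = 209*(-95*√(61*(1/21) - 44*1/40)) = 209*(-95*√(61/21 - 11/10)) = 209*(-19*√79590/42) = -3971*√79590/42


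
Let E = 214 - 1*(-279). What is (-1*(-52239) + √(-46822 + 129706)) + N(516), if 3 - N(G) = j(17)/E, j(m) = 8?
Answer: 25755298/493 + 2*√20721 ≈ 52530.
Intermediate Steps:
E = 493 (E = 214 + 279 = 493)
N(G) = 1471/493 (N(G) = 3 - 8/493 = 1471/493)
(-1*(-52239) + √(-46822 + 129706)) + N(516) = (-1*(-52239) + √(-46822 + 129706)) + 1471/493 = (52239 + √82884) + 1471/493 = (52239 + 2*√20721) + 1471/493 = 25755298/493 + 2*√20721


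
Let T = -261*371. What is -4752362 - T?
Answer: -4655531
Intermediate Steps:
T = -96831
-4752362 - T = -4752362 - 1*(-96831) = -4752362 + 96831 = -4655531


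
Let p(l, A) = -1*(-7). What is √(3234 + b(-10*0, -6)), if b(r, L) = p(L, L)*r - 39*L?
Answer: 34*√3 ≈ 58.890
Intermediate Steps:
p(l, A) = 7
b(r, L) = -39*L + 7*r (b(r, L) = 7*r - 39*L = -39*L + 7*r)
√(3234 + b(-10*0, -6)) = √(3234 + (-39*(-6) + 7*(-10*0))) = √(3234 + (234 + 7*0)) = √(3234 + (234 + 0)) = √(3234 + 234) = √3468 = 34*√3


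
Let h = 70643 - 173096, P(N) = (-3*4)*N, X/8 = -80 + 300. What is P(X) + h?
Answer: -123573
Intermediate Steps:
X = 1760 (X = 8*(-80 + 300) = 8*220 = 1760)
P(N) = -12*N
h = -102453
P(X) + h = -12*1760 - 102453 = -21120 - 102453 = -123573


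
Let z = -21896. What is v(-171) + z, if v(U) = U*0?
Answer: -21896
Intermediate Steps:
v(U) = 0
v(-171) + z = 0 - 21896 = -21896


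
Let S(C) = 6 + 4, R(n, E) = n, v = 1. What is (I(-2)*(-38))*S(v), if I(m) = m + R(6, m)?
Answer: -1520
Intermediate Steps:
S(C) = 10
I(m) = 6 + m (I(m) = m + 6 = 6 + m)
(I(-2)*(-38))*S(v) = ((6 - 2)*(-38))*10 = (4*(-38))*10 = -152*10 = -1520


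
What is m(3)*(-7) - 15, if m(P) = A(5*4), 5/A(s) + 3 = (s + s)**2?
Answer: -23990/1597 ≈ -15.022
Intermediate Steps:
A(s) = 5/(-3 + 4*s**2) (A(s) = 5/(-3 + (s + s)**2) = 5/(-3 + (2*s)**2) = 5/(-3 + 4*s**2))
m(P) = 5/1597 (m(P) = 5/(-3 + 4*(5*4)**2) = 5/(-3 + 4*20**2) = 5/(-3 + 4*400) = 5/(-3 + 1600) = 5/1597)
m(3)*(-7) - 15 = (5/1597)*(-7) - 15 = -35/1597 - 15 = -23990/1597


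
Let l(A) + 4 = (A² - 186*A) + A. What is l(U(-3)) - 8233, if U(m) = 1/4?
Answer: -132531/16 ≈ -8283.2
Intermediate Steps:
U(m) = ¼
l(A) = -4 + A² - 185*A (l(A) = -4 + ((A² - 186*A) + A) = -4 + (A² - 185*A) = -4 + A² - 185*A)
l(U(-3)) - 8233 = (-4 + (¼)² - 185*¼) - 8233 = (-4 + 1/16 - 185/4) - 8233 = -803/16 - 8233 = -132531/16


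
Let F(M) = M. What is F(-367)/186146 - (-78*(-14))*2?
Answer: -406543231/186146 ≈ -2184.0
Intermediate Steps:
F(-367)/186146 - (-78*(-14))*2 = -367/186146 - (-78*(-14))*2 = -367*1/186146 - 1092*2 = -367/186146 - 1*2184 = -367/186146 - 2184 = -406543231/186146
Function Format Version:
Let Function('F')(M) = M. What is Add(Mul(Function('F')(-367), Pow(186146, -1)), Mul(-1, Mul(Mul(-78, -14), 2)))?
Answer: Rational(-406543231, 186146) ≈ -2184.0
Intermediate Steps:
Add(Mul(Function('F')(-367), Pow(186146, -1)), Mul(-1, Mul(Mul(-78, -14), 2))) = Add(Mul(-367, Pow(186146, -1)), Mul(-1, Mul(Mul(-78, -14), 2))) = Add(Mul(-367, Rational(1, 186146)), Mul(-1, Mul(1092, 2))) = Add(Rational(-367, 186146), Mul(-1, 2184)) = Add(Rational(-367, 186146), -2184) = Rational(-406543231, 186146)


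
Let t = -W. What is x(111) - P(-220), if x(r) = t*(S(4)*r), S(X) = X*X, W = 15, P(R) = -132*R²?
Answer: 6362160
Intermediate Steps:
S(X) = X²
t = -15 (t = -1*15 = -15)
x(r) = -240*r (x(r) = -15*4²*r = -240*r)
x(111) - P(-220) = -240*111 - (-132)*(-220)² = -26640 - (-132)*48400 = -26640 - 1*(-6388800) = -26640 + 6388800 = 6362160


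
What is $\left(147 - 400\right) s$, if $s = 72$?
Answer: $-18216$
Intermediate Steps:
$\left(147 - 400\right) s = \left(147 - 400\right) 72 = \left(-253\right) 72 = -18216$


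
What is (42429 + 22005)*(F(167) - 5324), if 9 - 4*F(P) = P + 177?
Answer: -696885927/2 ≈ -3.4844e+8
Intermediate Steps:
F(P) = -42 - P/4 (F(P) = 9/4 - (P + 177)/4 = 9/4 - (177 + P)/4 = 9/4 + (-177/4 - P/4) = -42 - P/4)
(42429 + 22005)*(F(167) - 5324) = (42429 + 22005)*((-42 - ¼*167) - 5324) = 64434*((-42 - 167/4) - 5324) = 64434*(-335/4 - 5324) = 64434*(-21631/4) = -696885927/2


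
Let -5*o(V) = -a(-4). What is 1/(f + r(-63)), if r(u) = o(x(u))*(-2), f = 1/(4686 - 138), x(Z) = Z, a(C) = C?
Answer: 22740/36389 ≈ 0.62491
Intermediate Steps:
f = 1/4548 ≈ 0.00021988
o(V) = -⅘ (o(V) = -(-1)*(-4)/5 = -⅕*4 = -⅘)
r(u) = 8/5 (r(u) = -⅘*(-2) = 8/5)
1/(f + r(-63)) = 1/(1/4548 + 8/5) = 1/(36389/22740) = 22740/36389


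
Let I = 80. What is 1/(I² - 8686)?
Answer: -1/2286 ≈ -0.00043745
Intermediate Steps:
1/(I² - 8686) = 1/(80² - 8686) = 1/(6400 - 8686) = 1/(-2286) = -1/2286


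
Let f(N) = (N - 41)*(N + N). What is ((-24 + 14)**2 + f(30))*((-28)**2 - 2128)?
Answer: 752640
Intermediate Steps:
f(N) = 2*N*(-41 + N) (f(N) = (-41 + N)*(2*N) = 2*N*(-41 + N))
((-24 + 14)**2 + f(30))*((-28)**2 - 2128) = ((-24 + 14)**2 + 2*30*(-41 + 30))*((-28)**2 - 2128) = ((-10)**2 + 2*30*(-11))*(784 - 2128) = (100 - 660)*(-1344) = -560*(-1344) = 752640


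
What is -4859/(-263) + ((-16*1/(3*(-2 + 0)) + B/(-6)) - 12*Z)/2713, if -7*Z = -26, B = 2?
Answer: 276598526/14983899 ≈ 18.460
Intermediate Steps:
Z = 26/7 (Z = -⅐*(-26) = 26/7 ≈ 3.7143)
-4859/(-263) + ((-16*1/(3*(-2 + 0)) + B/(-6)) - 12*Z)/2713 = -4859/(-263) + ((-16*1/(3*(-2 + 0)) + 2/(-6)) - 12*26/7)/2713 = -4859*(-1/263) + ((-16/((-2*3)) + 2*(-⅙)) - 312/7)*(1/2713) = 4859/263 + ((-16/(-6) - ⅓) - 312/7)*(1/2713) = 4859/263 + ((-16*(-⅙) - ⅓) - 312/7)*(1/2713) = 4859/263 + ((8/3 - ⅓) - 312/7)*(1/2713) = 4859/263 + (7/3 - 312/7)*(1/2713) = 4859/263 - 887/21*1/2713 = 4859/263 - 887/56973 = 276598526/14983899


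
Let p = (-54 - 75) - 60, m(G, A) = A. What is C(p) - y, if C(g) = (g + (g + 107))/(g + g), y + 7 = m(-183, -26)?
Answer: 12745/378 ≈ 33.717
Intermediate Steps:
y = -33 (y = -7 - 26 = -33)
p = -189 (p = -129 - 60 = -189)
C(g) = (107 + 2*g)/(2*g) (C(g) = (g + (107 + g))/((2*g)) = (107 + 2*g)*(1/(2*g)) = (107 + 2*g)/(2*g))
C(p) - y = (107/2 - 189)/(-189) - 1*(-33) = -1/189*(-271/2) + 33 = 271/378 + 33 = 12745/378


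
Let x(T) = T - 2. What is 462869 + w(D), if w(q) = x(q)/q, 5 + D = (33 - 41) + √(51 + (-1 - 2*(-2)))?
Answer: 53230076/115 + 6*√6/115 ≈ 4.6287e+5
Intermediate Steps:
x(T) = -2 + T
D = -13 + 3*√6 (D = -5 + ((33 - 41) + √(51 + (-1 - 2*(-2)))) = -5 + (-8 + √(51 + (-1 + 4))) = -5 + (-8 + √(51 + 3)) = -5 + (-8 + √54) = -5 + (-8 + 3*√6) = -13 + 3*√6 ≈ -5.6515)
w(q) = (-2 + q)/q
462869 + w(D) = 462869 + (-2 + (-13 + 3*√6))/(-13 + 3*√6) = 462869 + (-15 + 3*√6)/(-13 + 3*√6)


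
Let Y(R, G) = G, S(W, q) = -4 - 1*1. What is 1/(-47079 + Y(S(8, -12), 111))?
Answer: -1/46968 ≈ -2.1291e-5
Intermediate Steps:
S(W, q) = -5 (S(W, q) = -4 - 1 = -5)
1/(-47079 + Y(S(8, -12), 111)) = 1/(-47079 + 111) = 1/(-46968) = -1/46968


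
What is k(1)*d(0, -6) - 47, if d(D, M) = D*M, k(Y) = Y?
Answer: -47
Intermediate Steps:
k(1)*d(0, -6) - 47 = 1*(0*(-6)) - 47 = 1*0 - 47 = 0 - 47 = -47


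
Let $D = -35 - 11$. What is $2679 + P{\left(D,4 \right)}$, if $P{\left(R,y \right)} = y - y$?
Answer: $2679$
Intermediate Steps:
$D = -46$ ($D = -35 - 11 = -46$)
$P{\left(R,y \right)} = 0$
$2679 + P{\left(D,4 \right)} = 2679 + 0 = 2679$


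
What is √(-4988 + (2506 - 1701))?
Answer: I*√4183 ≈ 64.676*I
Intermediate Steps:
√(-4988 + (2506 - 1701)) = √(-4988 + 805) = √(-4183) = I*√4183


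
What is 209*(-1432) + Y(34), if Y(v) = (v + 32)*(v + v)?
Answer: -294800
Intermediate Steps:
Y(v) = 2*v*(32 + v) (Y(v) = (32 + v)*(2*v) = 2*v*(32 + v))
209*(-1432) + Y(34) = 209*(-1432) + 2*34*(32 + 34) = -299288 + 2*34*66 = -299288 + 4488 = -294800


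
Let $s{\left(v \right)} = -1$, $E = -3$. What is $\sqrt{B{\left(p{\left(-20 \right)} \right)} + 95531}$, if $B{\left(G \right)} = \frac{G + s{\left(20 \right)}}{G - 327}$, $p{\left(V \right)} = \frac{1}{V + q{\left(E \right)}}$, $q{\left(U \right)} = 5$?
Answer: $\frac{7 \sqrt{11731224747}}{2453} \approx 309.08$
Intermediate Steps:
$p{\left(V \right)} = \frac{1}{5 + V}$ ($p{\left(V \right)} = \frac{1}{V + 5} = \frac{1}{5 + V}$)
$B{\left(G \right)} = \frac{-1 + G}{-327 + G}$ ($B{\left(G \right)} = \frac{G - 1}{G - 327} = \frac{-1 + G}{-327 + G}$)
$\sqrt{B{\left(p{\left(-20 \right)} \right)} + 95531} = \sqrt{\frac{-1 + \frac{1}{5 - 20}}{-327 + \frac{1}{5 - 20}} + 95531} = \sqrt{\frac{-1 + \frac{1}{-15}}{-327 + \frac{1}{-15}} + 95531} = \sqrt{\frac{-1 - \frac{1}{15}}{-327 - \frac{1}{15}} + 95531} = \sqrt{\frac{1}{- \frac{4906}{15}} \left(- \frac{16}{15}\right) + 95531} = \sqrt{\left(- \frac{15}{4906}\right) \left(- \frac{16}{15}\right) + 95531} = \sqrt{\frac{8}{2453} + 95531} = \sqrt{\frac{234337551}{2453}} = \frac{7 \sqrt{11731224747}}{2453}$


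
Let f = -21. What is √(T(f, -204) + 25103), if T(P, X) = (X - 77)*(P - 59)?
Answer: 3*√5287 ≈ 218.14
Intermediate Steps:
T(P, X) = (-77 + X)*(-59 + P)
√(T(f, -204) + 25103) = √((4543 - 77*(-21) - 59*(-204) - 21*(-204)) + 25103) = √((4543 + 1617 + 12036 + 4284) + 25103) = √(22480 + 25103) = √47583 = 3*√5287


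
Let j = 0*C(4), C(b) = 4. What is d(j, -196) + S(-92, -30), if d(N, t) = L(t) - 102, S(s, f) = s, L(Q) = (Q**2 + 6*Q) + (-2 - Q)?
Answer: 37240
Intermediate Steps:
L(Q) = -2 + Q**2 + 5*Q
j = 0 (j = 0*4 = 0)
d(N, t) = -104 + t**2 + 5*t (d(N, t) = (-2 + t**2 + 5*t) - 102 = -104 + t**2 + 5*t)
d(j, -196) + S(-92, -30) = (-104 + (-196)**2 + 5*(-196)) - 92 = (-104 + 38416 - 980) - 92 = 37332 - 92 = 37240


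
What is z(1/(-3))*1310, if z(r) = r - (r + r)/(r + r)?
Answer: -5240/3 ≈ -1746.7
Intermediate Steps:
z(r) = -1 + r (z(r) = r - 2*r/(2*r) = r - 2*r*1/(2*r) = r - 1*1 = r - 1 = -1 + r)
z(1/(-3))*1310 = (-1 + 1/(-3))*1310 = (-1 - ⅓)*1310 = -4/3*1310 = -5240/3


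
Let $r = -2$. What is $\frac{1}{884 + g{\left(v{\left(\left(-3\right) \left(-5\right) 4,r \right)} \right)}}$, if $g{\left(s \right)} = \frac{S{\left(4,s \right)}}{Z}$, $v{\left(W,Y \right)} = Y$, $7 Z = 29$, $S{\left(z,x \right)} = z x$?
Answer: $\frac{29}{25580} \approx 0.0011337$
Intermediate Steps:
$S{\left(z,x \right)} = x z$
$Z = \frac{29}{7}$ ($Z = \frac{1}{7} \cdot 29 = \frac{29}{7} \approx 4.1429$)
$g{\left(s \right)} = \frac{28 s}{29}$ ($g{\left(s \right)} = \frac{s 4}{\frac{29}{7}} = 4 s \frac{7}{29} = \frac{28 s}{29}$)
$\frac{1}{884 + g{\left(v{\left(\left(-3\right) \left(-5\right) 4,r \right)} \right)}} = \frac{1}{884 + \frac{28}{29} \left(-2\right)} = \frac{1}{884 - \frac{56}{29}} = \frac{1}{\frac{25580}{29}} = \frac{29}{25580}$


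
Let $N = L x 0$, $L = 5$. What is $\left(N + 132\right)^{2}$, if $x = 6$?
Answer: $17424$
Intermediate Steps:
$N = 0$ ($N = 5 \cdot 6 \cdot 0 = 30 \cdot 0 = 0$)
$\left(N + 132\right)^{2} = \left(0 + 132\right)^{2} = 132^{2} = 17424$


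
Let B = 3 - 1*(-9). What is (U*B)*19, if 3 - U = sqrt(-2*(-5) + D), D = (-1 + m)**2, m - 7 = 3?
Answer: 684 - 228*sqrt(91) ≈ -1491.0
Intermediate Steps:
m = 10 (m = 7 + 3 = 10)
D = 81 (D = (-1 + 10)**2 = 9**2 = 81)
U = 3 - sqrt(91) (U = 3 - sqrt(-2*(-5) + 81) = 3 - sqrt(10 + 81) = 3 - sqrt(91) ≈ -6.5394)
B = 12 (B = 3 + 9 = 12)
(U*B)*19 = ((3 - sqrt(91))*12)*19 = (36 - 12*sqrt(91))*19 = 684 - 228*sqrt(91)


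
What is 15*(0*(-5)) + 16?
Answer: 16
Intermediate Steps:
15*(0*(-5)) + 16 = 15*0 + 16 = 0 + 16 = 16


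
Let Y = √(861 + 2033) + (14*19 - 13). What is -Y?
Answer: -253 - √2894 ≈ -306.80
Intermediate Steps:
Y = 253 + √2894 (Y = √2894 + (266 - 13) = √2894 + 253 = 253 + √2894 ≈ 306.80)
-Y = -(253 + √2894) = -253 - √2894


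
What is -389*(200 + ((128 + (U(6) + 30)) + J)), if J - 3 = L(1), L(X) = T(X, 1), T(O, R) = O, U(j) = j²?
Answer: -154822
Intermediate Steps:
L(X) = X
J = 4 (J = 3 + 1 = 4)
-389*(200 + ((128 + (U(6) + 30)) + J)) = -389*(200 + ((128 + (6² + 30)) + 4)) = -389*(200 + ((128 + (36 + 30)) + 4)) = -389*(200 + ((128 + 66) + 4)) = -389*(200 + (194 + 4)) = -389*(200 + 198) = -389*398 = -154822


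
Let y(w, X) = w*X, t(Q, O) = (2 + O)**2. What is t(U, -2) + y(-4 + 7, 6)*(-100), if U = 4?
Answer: -1800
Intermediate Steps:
y(w, X) = X*w
t(U, -2) + y(-4 + 7, 6)*(-100) = (2 - 2)**2 + (6*(-4 + 7))*(-100) = 0**2 + (6*3)*(-100) = 0 + 18*(-100) = 0 - 1800 = -1800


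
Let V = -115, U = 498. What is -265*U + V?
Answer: -132085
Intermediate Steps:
-265*U + V = -265*498 - 115 = -131970 - 115 = -132085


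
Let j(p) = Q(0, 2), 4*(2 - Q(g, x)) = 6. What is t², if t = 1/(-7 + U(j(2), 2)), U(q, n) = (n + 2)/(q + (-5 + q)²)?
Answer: 6889/319225 ≈ 0.021580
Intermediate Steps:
Q(g, x) = ½ (Q(g, x) = 2 - ¼*6 = 2 - 3/2 = ½)
j(p) = ½
U(q, n) = (2 + n)/(q + (-5 + q)²)
t = -83/565 (t = 1/(-7 + (2 + 2)/(½ + (-5 + ½)²)) = 1/(-7 + 4/(½ + (-9/2)²)) = 1/(-7 + 4/(½ + 81/4)) = 1/(-7 + 4/(83/4)) = 1/(-7 + (4/83)*4) = 1/(-7 + 16/83) = 1/(-565/83) = -83/565 ≈ -0.14690)
t² = (-83/565)² = 6889/319225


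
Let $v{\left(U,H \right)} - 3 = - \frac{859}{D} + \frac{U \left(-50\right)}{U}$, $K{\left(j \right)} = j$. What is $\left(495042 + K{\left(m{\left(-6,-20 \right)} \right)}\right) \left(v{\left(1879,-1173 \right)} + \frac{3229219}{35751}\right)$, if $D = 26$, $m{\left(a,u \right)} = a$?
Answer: $\frac{788911068678}{154921} \approx 5.0923 \cdot 10^{6}$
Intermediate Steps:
$v{\left(U,H \right)} = - \frac{2081}{26}$ ($v{\left(U,H \right)} = 3 + \left(- \frac{859}{26} + \frac{U \left(-50\right)}{U}\right) = 3 + \left(\left(-859\right) \frac{1}{26} + \frac{\left(-50\right) U}{U}\right) = 3 - \frac{2159}{26} = - \frac{2081}{26}$)
$\left(495042 + K{\left(m{\left(-6,-20 \right)} \right)}\right) \left(v{\left(1879,-1173 \right)} + \frac{3229219}{35751}\right) = \left(495042 - 6\right) \left(- \frac{2081}{26} + \frac{3229219}{35751}\right) = 495036 \left(- \frac{2081}{26} + 3229219 \cdot \frac{1}{35751}\right) = 495036 \left(- \frac{2081}{26} + \frac{3229219}{35751}\right) = 495036 \cdot \frac{9561863}{929526} = \frac{788911068678}{154921}$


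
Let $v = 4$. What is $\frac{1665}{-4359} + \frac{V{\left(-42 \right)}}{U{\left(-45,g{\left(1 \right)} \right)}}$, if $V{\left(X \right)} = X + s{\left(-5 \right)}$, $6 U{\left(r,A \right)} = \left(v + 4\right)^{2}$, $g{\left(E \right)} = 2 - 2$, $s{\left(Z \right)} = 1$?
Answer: $- \frac{196479}{46496} \approx -4.2257$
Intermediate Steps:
$g{\left(E \right)} = 0$
$U{\left(r,A \right)} = \frac{32}{3}$ ($U{\left(r,A \right)} = \frac{\left(4 + 4\right)^{2}}{6} = \frac{8^{2}}{6} = \frac{1}{6} \cdot 64 = \frac{32}{3}$)
$V{\left(X \right)} = 1 + X$ ($V{\left(X \right)} = X + 1 = 1 + X$)
$\frac{1665}{-4359} + \frac{V{\left(-42 \right)}}{U{\left(-45,g{\left(1 \right)} \right)}} = \frac{1665}{-4359} + \frac{1 - 42}{\frac{32}{3}} = 1665 \left(- \frac{1}{4359}\right) - \frac{123}{32} = - \frac{555}{1453} - \frac{123}{32} = - \frac{196479}{46496}$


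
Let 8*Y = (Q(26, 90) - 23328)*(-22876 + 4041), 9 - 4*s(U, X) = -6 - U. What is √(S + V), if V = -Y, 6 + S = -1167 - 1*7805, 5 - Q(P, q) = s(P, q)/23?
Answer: 3*I*√206601031282/184 ≈ 7410.9*I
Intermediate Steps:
s(U, X) = 15/4 + U/4 (s(U, X) = 9/4 - (-6 - U)/4 = 9/4 + (3/2 + U/4) = 15/4 + U/4)
Q(P, q) = 445/92 - P/92 (Q(P, q) = 5 - (15/4 + P/4)/23 = 5 - (15/92 + P/92) = 5 + (-15/92 - P/92) = 445/92 - P/92)
Y = 40415333095/736 (Y = (((445/92 - 1/92*26) - 23328)*(-22876 + 4041))/8 = (((445/92 - 13/46) - 23328)*(-18835))/8 = ((419/92 - 23328)*(-18835))/8 = (-2145757/92*(-18835))/8 = (⅛)*(40415333095/92) = 40415333095/736 ≈ 5.4912e+7)
S = -8978 (S = -6 + (-1167 - 1*7805) = -6 + (-1167 - 7805) = -6 - 8972 = -8978)
V = -40415333095/736 (V = -1*40415333095/736 = -40415333095/736 ≈ -5.4912e+7)
√(S + V) = √(-8978 - 40415333095/736) = √(-40421940903/736) = 3*I*√206601031282/184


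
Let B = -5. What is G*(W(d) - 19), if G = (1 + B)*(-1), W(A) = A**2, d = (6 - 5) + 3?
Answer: -12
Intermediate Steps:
d = 4 (d = 1 + 3 = 4)
G = 4 (G = (1 - 5)*(-1) = -4*(-1) = 4)
G*(W(d) - 19) = 4*(4**2 - 19) = 4*(16 - 19) = 4*(-3) = -12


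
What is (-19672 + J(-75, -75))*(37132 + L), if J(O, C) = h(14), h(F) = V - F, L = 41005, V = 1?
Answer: -1538126845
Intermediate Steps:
h(F) = 1 - F
J(O, C) = -13 (J(O, C) = 1 - 1*14 = 1 - 14 = -13)
(-19672 + J(-75, -75))*(37132 + L) = (-19672 - 13)*(37132 + 41005) = -19685*78137 = -1538126845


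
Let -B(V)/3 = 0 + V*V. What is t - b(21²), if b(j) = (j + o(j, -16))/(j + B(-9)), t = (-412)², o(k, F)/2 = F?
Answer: 33608903/198 ≈ 1.6974e+5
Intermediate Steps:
o(k, F) = 2*F
B(V) = -3*V² (B(V) = -3*(0 + V*V) = -3*(0 + V²) = -3*V²)
t = 169744
b(j) = (-32 + j)/(-243 + j) (b(j) = (j + 2*(-16))/(j - 3*(-9)²) = (j - 32)/(j - 3*81) = (-32 + j)/(j - 243) = (-32 + j)/(-243 + j))
t - b(21²) = 169744 - (-32 + 21²)/(-243 + 21²) = 169744 - (-32 + 441)/(-243 + 441) = 169744 - 409/198 = 33608903/198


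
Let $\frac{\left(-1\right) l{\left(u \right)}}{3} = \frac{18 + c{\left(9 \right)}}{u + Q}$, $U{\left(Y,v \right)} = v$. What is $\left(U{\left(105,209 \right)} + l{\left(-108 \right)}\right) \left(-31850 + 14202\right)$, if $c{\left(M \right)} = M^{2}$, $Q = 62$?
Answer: $- \frac{87454664}{23} \approx -3.8024 \cdot 10^{6}$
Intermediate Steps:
$l{\left(u \right)} = - \frac{297}{62 + u}$ ($l{\left(u \right)} = - 3 \frac{18 + 9^{2}}{u + 62} = - 3 \frac{18 + 81}{62 + u} = - 3 \frac{99}{62 + u} = - \frac{297}{62 + u}$)
$\left(U{\left(105,209 \right)} + l{\left(-108 \right)}\right) \left(-31850 + 14202\right) = \left(209 - \frac{297}{62 - 108}\right) \left(-31850 + 14202\right) = \left(209 - \frac{297}{-46}\right) \left(-17648\right) = \left(209 - - \frac{297}{46}\right) \left(-17648\right) = \left(209 + \frac{297}{46}\right) \left(-17648\right) = \frac{9911}{46} \left(-17648\right) = - \frac{87454664}{23}$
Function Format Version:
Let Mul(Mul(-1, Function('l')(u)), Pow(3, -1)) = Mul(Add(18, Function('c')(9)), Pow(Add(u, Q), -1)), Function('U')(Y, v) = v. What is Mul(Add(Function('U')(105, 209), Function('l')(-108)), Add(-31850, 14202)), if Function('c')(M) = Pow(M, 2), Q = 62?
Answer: Rational(-87454664, 23) ≈ -3.8024e+6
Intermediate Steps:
Function('l')(u) = Mul(-297, Pow(Add(62, u), -1)) (Function('l')(u) = Mul(-3, Mul(Add(18, Pow(9, 2)), Pow(Add(u, 62), -1))) = Mul(-3, Mul(Add(18, 81), Pow(Add(62, u), -1))) = Mul(-3, Mul(99, Pow(Add(62, u), -1))) = Mul(-297, Pow(Add(62, u), -1)))
Mul(Add(Function('U')(105, 209), Function('l')(-108)), Add(-31850, 14202)) = Mul(Add(209, Mul(-297, Pow(Add(62, -108), -1))), Add(-31850, 14202)) = Mul(Add(209, Mul(-297, Pow(-46, -1))), -17648) = Mul(Add(209, Mul(-297, Rational(-1, 46))), -17648) = Mul(Add(209, Rational(297, 46)), -17648) = Mul(Rational(9911, 46), -17648) = Rational(-87454664, 23)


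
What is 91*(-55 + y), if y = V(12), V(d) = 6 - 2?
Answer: -4641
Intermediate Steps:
V(d) = 4
y = 4
91*(-55 + y) = 91*(-55 + 4) = 91*(-51) = -4641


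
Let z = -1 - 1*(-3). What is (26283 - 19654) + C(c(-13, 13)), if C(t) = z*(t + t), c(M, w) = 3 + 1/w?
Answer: 86337/13 ≈ 6641.3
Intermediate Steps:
z = 2 (z = -1 + 3 = 2)
C(t) = 4*t (C(t) = 2*(t + t) = 2*(2*t) = 4*t)
(26283 - 19654) + C(c(-13, 13)) = (26283 - 19654) + 4*(3 + 1/13) = 6629 + 4*(3 + 1/13) = 6629 + 4*(40/13) = 6629 + 160/13 = 86337/13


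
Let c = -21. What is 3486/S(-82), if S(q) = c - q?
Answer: 3486/61 ≈ 57.148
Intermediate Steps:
S(q) = -21 - q
3486/S(-82) = 3486/(-21 - 1*(-82)) = 3486/(-21 + 82) = 3486/61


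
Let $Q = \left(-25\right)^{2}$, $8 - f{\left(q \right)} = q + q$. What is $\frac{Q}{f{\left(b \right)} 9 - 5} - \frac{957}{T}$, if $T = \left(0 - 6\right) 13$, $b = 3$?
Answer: $\frac{1569}{26} \approx 60.346$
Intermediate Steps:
$T = -78$ ($T = \left(-6\right) 13 = -78$)
$f{\left(q \right)} = 8 - 2 q$ ($f{\left(q \right)} = 8 - \left(q + q\right) = 8 - 2 q$)
$Q = 625$
$\frac{Q}{f{\left(b \right)} 9 - 5} - \frac{957}{T} = \frac{625}{\left(8 - 6\right) 9 - 5} - \frac{957}{-78} = \frac{625}{\left(8 - 6\right) 9 - 5} - - \frac{319}{26} = \frac{625}{2 \cdot 9 - 5} + \frac{319}{26} = \frac{625}{18 - 5} + \frac{319}{26} = \frac{625}{13} + \frac{319}{26} = \frac{1569}{26}$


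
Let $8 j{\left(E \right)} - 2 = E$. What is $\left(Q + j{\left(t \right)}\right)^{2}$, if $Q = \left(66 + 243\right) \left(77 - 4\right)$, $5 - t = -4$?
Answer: $\frac{32568338089}{64} \approx 5.0888 \cdot 10^{8}$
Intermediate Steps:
$t = 9$ ($t = 5 - -4 = 5 + 4 = 9$)
$Q = 22557$ ($Q = 309 \cdot 73 = 22557$)
$j{\left(E \right)} = \frac{1}{4} + \frac{E}{8}$
$\left(Q + j{\left(t \right)}\right)^{2} = \left(22557 + \left(\frac{1}{4} + \frac{1}{8} \cdot 9\right)\right)^{2} = \left(22557 + \left(\frac{1}{4} + \frac{9}{8}\right)\right)^{2} = \left(22557 + \frac{11}{8}\right)^{2} = \left(\frac{180467}{8}\right)^{2} = \frac{32568338089}{64}$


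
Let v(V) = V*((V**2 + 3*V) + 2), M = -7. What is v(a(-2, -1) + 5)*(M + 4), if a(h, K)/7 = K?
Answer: 0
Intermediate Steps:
a(h, K) = 7*K
v(V) = V*(2 + V**2 + 3*V)
v(a(-2, -1) + 5)*(M + 4) = ((7*(-1) + 5)*(2 + (7*(-1) + 5)**2 + 3*(7*(-1) + 5)))*(-7 + 4) = ((-7 + 5)*(2 + (-7 + 5)**2 + 3*(-7 + 5)))*(-3) = -2*(2 + (-2)**2 + 3*(-2))*(-3) = -2*(2 + 4 - 6)*(-3) = -2*0*(-3) = 0*(-3) = 0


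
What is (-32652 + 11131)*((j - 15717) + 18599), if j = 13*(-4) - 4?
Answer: -60818346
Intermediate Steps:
j = -56 (j = -52 - 4 = -56)
(-32652 + 11131)*((j - 15717) + 18599) = (-32652 + 11131)*((-56 - 15717) + 18599) = -21521*(-15773 + 18599) = -21521*2826 = -60818346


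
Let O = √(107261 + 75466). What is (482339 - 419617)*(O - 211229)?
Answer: -13248705338 + 188166*√20303 ≈ -1.3222e+10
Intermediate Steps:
O = 3*√20303 (O = √182727 = 3*√20303 ≈ 427.47)
(482339 - 419617)*(O - 211229) = (482339 - 419617)*(3*√20303 - 211229) = 62722*(-211229 + 3*√20303) = -13248705338 + 188166*√20303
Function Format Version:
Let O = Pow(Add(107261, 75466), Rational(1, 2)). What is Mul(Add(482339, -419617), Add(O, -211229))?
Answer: Add(-13248705338, Mul(188166, Pow(20303, Rational(1, 2)))) ≈ -1.3222e+10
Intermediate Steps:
O = Mul(3, Pow(20303, Rational(1, 2))) (O = Pow(182727, Rational(1, 2)) = Mul(3, Pow(20303, Rational(1, 2))) ≈ 427.47)
Mul(Add(482339, -419617), Add(O, -211229)) = Mul(Add(482339, -419617), Add(Mul(3, Pow(20303, Rational(1, 2))), -211229)) = Mul(62722, Add(-211229, Mul(3, Pow(20303, Rational(1, 2))))) = Add(-13248705338, Mul(188166, Pow(20303, Rational(1, 2))))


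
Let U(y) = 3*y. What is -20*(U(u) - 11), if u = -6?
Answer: 580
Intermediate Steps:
-20*(U(u) - 11) = -20*(3*(-6) - 11) = -20*(-18 - 11) = -20*(-29) = 580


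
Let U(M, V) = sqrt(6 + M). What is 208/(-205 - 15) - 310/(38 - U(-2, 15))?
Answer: -9461/990 ≈ -9.5566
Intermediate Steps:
208/(-205 - 15) - 310/(38 - U(-2, 15)) = 208/(-205 - 15) - 310/(38 - sqrt(6 - 2)) = 208/(-220) - 310/(38 - sqrt(4)) = 208*(-1/220) - 310/(38 - 1*2) = -52/55 - 310/(38 - 2) = -52/55 - 310/36 = -52/55 - 310*1/36 = -52/55 - 155/18 = -9461/990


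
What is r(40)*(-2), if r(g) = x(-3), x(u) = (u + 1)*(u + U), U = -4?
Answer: -28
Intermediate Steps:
x(u) = (1 + u)*(-4 + u) (x(u) = (u + 1)*(u - 4) = (1 + u)*(-4 + u))
r(g) = 14 (r(g) = -4 + (-3)² - 3*(-3) = -4 + 9 + 9 = 14)
r(40)*(-2) = 14*(-2) = -28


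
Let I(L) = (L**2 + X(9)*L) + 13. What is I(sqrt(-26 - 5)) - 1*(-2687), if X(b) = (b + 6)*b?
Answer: 2669 + 135*I*sqrt(31) ≈ 2669.0 + 751.65*I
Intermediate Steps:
X(b) = b*(6 + b) (X(b) = (6 + b)*b = b*(6 + b))
I(L) = 13 + L**2 + 135*L (I(L) = (L**2 + (9*(6 + 9))*L) + 13 = (L**2 + (9*15)*L) + 13 = (L**2 + 135*L) + 13 = 13 + L**2 + 135*L)
I(sqrt(-26 - 5)) - 1*(-2687) = (13 + (sqrt(-26 - 5))**2 + 135*sqrt(-26 - 5)) - 1*(-2687) = (13 + (sqrt(-31))**2 + 135*sqrt(-31)) + 2687 = (13 + (I*sqrt(31))**2 + 135*(I*sqrt(31))) + 2687 = (13 - 31 + 135*I*sqrt(31)) + 2687 = (-18 + 135*I*sqrt(31)) + 2687 = 2669 + 135*I*sqrt(31)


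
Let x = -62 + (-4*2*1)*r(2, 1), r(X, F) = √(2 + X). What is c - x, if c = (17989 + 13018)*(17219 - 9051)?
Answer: 253265254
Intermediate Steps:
c = 253265176 (c = 31007*8168 = 253265176)
x = -78 (x = -62 + (-4*2*1)*√(2 + 2) = -62 + (-8*1)*√4 = -62 - 8*2 = -62 - 16 = -78)
c - x = 253265176 - 1*(-78) = 253265176 + 78 = 253265254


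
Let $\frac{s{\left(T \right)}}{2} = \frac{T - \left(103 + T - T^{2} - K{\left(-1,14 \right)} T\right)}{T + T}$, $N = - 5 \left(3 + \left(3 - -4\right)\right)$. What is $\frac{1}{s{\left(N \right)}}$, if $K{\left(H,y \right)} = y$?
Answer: $- \frac{50}{1697} \approx -0.029464$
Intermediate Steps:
$N = -50$ ($N = - 5 \left(3 + \left(3 + 4\right)\right) = - 5 \left(3 + 7\right) = \left(-5\right) 10 = -50$)
$s{\left(T \right)} = \frac{-103 + T^{2} + 14 T}{T}$ ($s{\left(T \right)} = 2 \frac{T - \left(103 - T^{2} - 13 T\right)}{T + T} = 2 \frac{T + \left(-103 + T^{2} + 13 T\right)}{2 T} = 2 \left(-103 + T^{2} + 14 T\right) \frac{1}{2 T} = 2 \frac{-103 + T^{2} + 14 T}{2 T} = \frac{-103 + T^{2} + 14 T}{T}$)
$\frac{1}{s{\left(N \right)}} = \frac{1}{14 - 50 - \frac{103}{-50}} = \frac{1}{14 - 50 - - \frac{103}{50}} = \frac{1}{14 - 50 + \frac{103}{50}} = \frac{1}{- \frac{1697}{50}} = - \frac{50}{1697}$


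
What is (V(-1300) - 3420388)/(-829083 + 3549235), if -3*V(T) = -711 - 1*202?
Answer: -10260251/8160456 ≈ -1.2573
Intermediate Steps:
V(T) = 913/3 (V(T) = -(-711 - 1*202)/3 = -(-711 - 202)/3 = -1/3*(-913) = 913/3)
(V(-1300) - 3420388)/(-829083 + 3549235) = (913/3 - 3420388)/(-829083 + 3549235) = -10260251/3/2720152 = -10260251/3*1/2720152 = -10260251/8160456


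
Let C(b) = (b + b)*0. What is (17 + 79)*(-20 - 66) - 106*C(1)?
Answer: -8256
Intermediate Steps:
C(b) = 0 (C(b) = (2*b)*0 = 0)
(17 + 79)*(-20 - 66) - 106*C(1) = (17 + 79)*(-20 - 66) - 106*0 = 96*(-86) + 0 = -8256 + 0 = -8256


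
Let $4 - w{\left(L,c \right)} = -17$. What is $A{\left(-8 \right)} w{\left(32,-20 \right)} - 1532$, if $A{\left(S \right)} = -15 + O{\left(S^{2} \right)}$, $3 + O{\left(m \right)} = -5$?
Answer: $-2015$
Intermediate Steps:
$w{\left(L,c \right)} = 21$ ($w{\left(L,c \right)} = 4 - -17 = 4 + 17 = 21$)
$O{\left(m \right)} = -8$ ($O{\left(m \right)} = -3 - 5 = -8$)
$A{\left(S \right)} = -23$ ($A{\left(S \right)} = -15 - 8 = -23$)
$A{\left(-8 \right)} w{\left(32,-20 \right)} - 1532 = \left(-23\right) 21 - 1532 = -483 - 1532 = -2015$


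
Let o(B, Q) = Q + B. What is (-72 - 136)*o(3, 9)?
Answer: -2496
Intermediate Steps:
o(B, Q) = B + Q
(-72 - 136)*o(3, 9) = (-72 - 136)*(3 + 9) = -208*12 = -2496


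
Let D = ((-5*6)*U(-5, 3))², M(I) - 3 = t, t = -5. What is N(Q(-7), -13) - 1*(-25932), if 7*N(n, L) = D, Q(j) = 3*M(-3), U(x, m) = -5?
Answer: 204024/7 ≈ 29146.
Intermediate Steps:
M(I) = -2 (M(I) = 3 - 5 = -2)
Q(j) = -6 (Q(j) = 3*(-2) = -6)
D = 22500 (D = (-5*6*(-5))² = (-30*(-5))² = 150² = 22500)
N(n, L) = 22500/7 (N(n, L) = (⅐)*22500 = 22500/7)
N(Q(-7), -13) - 1*(-25932) = 22500/7 - 1*(-25932) = 22500/7 + 25932 = 204024/7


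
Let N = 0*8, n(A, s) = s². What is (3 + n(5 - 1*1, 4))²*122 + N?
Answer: 44042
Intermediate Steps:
N = 0
(3 + n(5 - 1*1, 4))²*122 + N = (3 + 4²)²*122 + 0 = (3 + 16)²*122 + 0 = 19²*122 + 0 = 361*122 + 0 = 44042 + 0 = 44042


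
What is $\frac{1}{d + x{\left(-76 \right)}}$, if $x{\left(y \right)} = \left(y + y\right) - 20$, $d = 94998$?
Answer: $\frac{1}{94826} \approx 1.0546 \cdot 10^{-5}$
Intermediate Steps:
$x{\left(y \right)} = -20 + 2 y$ ($x{\left(y \right)} = 2 y - 20 = -20 + 2 y$)
$\frac{1}{d + x{\left(-76 \right)}} = \frac{1}{94998 + \left(-20 + 2 \left(-76\right)\right)} = \frac{1}{94998 - 172} = \frac{1}{94826}$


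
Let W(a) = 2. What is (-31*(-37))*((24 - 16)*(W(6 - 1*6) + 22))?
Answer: 220224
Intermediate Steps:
(-31*(-37))*((24 - 16)*(W(6 - 1*6) + 22)) = (-31*(-37))*((24 - 16)*(2 + 22)) = 1147*(8*24) = 1147*192 = 220224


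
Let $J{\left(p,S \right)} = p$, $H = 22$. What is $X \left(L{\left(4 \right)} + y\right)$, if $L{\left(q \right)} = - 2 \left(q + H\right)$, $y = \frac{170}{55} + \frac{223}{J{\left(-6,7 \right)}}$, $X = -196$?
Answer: $\frac{556738}{33} \approx 16871.0$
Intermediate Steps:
$y = - \frac{2249}{66}$ ($y = \frac{170}{55} + \frac{223}{-6} = 170 \cdot \frac{1}{55} + 223 \left(- \frac{1}{6}\right) = \frac{34}{11} - \frac{223}{6} = - \frac{2249}{66} \approx -34.076$)
$L{\left(q \right)} = -44 - 2 q$ ($L{\left(q \right)} = - 2 \left(q + 22\right) = - 2 \left(22 + q\right) = -44 - 2 q$)
$X \left(L{\left(4 \right)} + y\right) = - 196 \left(\left(-44 - 8\right) - \frac{2249}{66}\right) = - 196 \left(-52 - \frac{2249}{66}\right) = \left(-196\right) \left(- \frac{5681}{66}\right) = \frac{556738}{33}$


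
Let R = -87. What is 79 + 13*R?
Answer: -1052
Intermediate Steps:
79 + 13*R = 79 + 13*(-87) = 79 - 1131 = -1052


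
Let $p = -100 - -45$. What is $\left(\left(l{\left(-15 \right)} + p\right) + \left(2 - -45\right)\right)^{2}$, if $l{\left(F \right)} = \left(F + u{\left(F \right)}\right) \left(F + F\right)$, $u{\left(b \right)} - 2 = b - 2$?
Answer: $795664$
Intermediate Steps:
$u{\left(b \right)} = b$ ($u{\left(b \right)} = 2 + \left(b - 2\right) = 2 + \left(-2 + b\right) = b$)
$p = -55$ ($p = -100 + 45 = -55$)
$l{\left(F \right)} = 4 F^{2}$ ($l{\left(F \right)} = \left(F + F\right) \left(F + F\right) = 2 F 2 F = 4 F^{2}$)
$\left(\left(l{\left(-15 \right)} + p\right) + \left(2 - -45\right)\right)^{2} = \left(\left(4 \left(-15\right)^{2} - 55\right) + \left(2 - -45\right)\right)^{2} = \left(\left(4 \cdot 225 - 55\right) + \left(2 + 45\right)\right)^{2} = \left(\left(900 - 55\right) + 47\right)^{2} = \left(845 + 47\right)^{2} = 892^{2} = 795664$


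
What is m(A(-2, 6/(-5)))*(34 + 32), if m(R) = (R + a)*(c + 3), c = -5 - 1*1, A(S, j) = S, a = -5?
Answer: 1386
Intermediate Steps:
c = -6 (c = -5 - 1 = -6)
m(R) = 15 - 3*R (m(R) = (R - 5)*(-6 + 3) = (-5 + R)*(-3) = 15 - 3*R)
m(A(-2, 6/(-5)))*(34 + 32) = (15 - 3*(-2))*(34 + 32) = (15 + 6)*66 = 21*66 = 1386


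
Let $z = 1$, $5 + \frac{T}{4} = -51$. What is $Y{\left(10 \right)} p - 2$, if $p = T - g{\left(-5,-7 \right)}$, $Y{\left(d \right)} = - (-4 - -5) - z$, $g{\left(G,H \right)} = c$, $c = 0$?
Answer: $446$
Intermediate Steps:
$T = -224$ ($T = -20 + 4 \left(-51\right) = -20 - 204 = -224$)
$g{\left(G,H \right)} = 0$
$Y{\left(d \right)} = -2$ ($Y{\left(d \right)} = - (-4 - -5) - 1 = - (-4 + 5) - 1 = \left(-1\right) 1 - 1 = -1 - 1 = -2$)
$p = -224$ ($p = -224 - 0 = -224 + 0 = -224$)
$Y{\left(10 \right)} p - 2 = \left(-2\right) \left(-224\right) - 2 = 448 - 2 = 446$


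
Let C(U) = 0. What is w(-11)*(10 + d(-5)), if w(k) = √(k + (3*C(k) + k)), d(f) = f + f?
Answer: 0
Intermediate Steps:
d(f) = 2*f
w(k) = √2*√k (w(k) = √(k + (3*0 + k)) = √(k + (0 + k)) = √(k + k) = √(2*k) = √2*√k)
w(-11)*(10 + d(-5)) = (√2*√(-11))*(10 + 2*(-5)) = (√2*(I*√11))*(10 - 10) = (I*√22)*0 = 0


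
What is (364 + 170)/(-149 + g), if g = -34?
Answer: -178/61 ≈ -2.9180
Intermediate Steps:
(364 + 170)/(-149 + g) = (364 + 170)/(-149 - 34) = 534/(-183) = 534*(-1/183) = -178/61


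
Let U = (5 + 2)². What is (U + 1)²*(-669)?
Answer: -1672500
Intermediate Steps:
U = 49 (U = 7² = 49)
(U + 1)²*(-669) = (49 + 1)²*(-669) = 50²*(-669) = 2500*(-669) = -1672500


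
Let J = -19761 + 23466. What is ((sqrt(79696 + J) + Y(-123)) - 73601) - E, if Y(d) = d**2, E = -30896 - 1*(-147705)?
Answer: -175281 + sqrt(83401) ≈ -1.7499e+5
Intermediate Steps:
J = 3705
E = 116809 (E = -30896 + 147705 = 116809)
((sqrt(79696 + J) + Y(-123)) - 73601) - E = ((sqrt(79696 + 3705) + (-123)**2) - 73601) - 1*116809 = ((sqrt(83401) + 15129) - 73601) - 116809 = ((15129 + sqrt(83401)) - 73601) - 116809 = (-58472 + sqrt(83401)) - 116809 = -175281 + sqrt(83401)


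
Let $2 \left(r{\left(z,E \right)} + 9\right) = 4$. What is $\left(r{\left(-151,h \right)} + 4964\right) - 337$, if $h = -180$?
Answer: $4620$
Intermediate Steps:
$r{\left(z,E \right)} = -7$ ($r{\left(z,E \right)} = -9 + \frac{1}{2} \cdot 4 = -9 + 2 = -7$)
$\left(r{\left(-151,h \right)} + 4964\right) - 337 = \left(-7 + 4964\right) - 337 = 4957 - 337 = 4620$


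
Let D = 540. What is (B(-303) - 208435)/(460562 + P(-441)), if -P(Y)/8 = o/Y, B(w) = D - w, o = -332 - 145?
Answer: -5086004/11283557 ≈ -0.45074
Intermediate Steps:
o = -477
B(w) = 540 - w
P(Y) = 3816/Y (P(Y) = -(-3816)/Y = 3816/Y)
(B(-303) - 208435)/(460562 + P(-441)) = ((540 - 1*(-303)) - 208435)/(460562 + 3816/(-441)) = ((540 + 303) - 208435)/(460562 + 3816*(-1/441)) = (843 - 208435)/(460562 - 424/49) = -207592/22567114/49 = -207592*49/22567114 = -5086004/11283557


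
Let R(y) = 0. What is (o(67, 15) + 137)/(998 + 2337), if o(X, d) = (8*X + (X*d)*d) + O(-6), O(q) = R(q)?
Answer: 15748/3335 ≈ 4.7220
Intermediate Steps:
O(q) = 0
o(X, d) = 8*X + X*d² (o(X, d) = (8*X + (X*d)*d) + 0 = (8*X + X*d²) + 0 = 8*X + X*d²)
(o(67, 15) + 137)/(998 + 2337) = (67*(8 + 15²) + 137)/(998 + 2337) = (67*(8 + 225) + 137)/3335 = (67*233 + 137)*(1/3335) = (15611 + 137)*(1/3335) = 15748*(1/3335) = 15748/3335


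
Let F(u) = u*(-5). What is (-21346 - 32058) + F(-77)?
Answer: -53019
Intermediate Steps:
F(u) = -5*u
(-21346 - 32058) + F(-77) = (-21346 - 32058) - 5*(-77) = -53404 + 385 = -53019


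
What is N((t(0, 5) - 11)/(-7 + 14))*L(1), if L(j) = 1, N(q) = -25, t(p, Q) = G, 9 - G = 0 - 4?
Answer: -25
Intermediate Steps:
G = 13 (G = 9 - (0 - 4) = 9 - 1*(-4) = 9 + 4 = 13)
t(p, Q) = 13
N((t(0, 5) - 11)/(-7 + 14))*L(1) = -25*1 = -25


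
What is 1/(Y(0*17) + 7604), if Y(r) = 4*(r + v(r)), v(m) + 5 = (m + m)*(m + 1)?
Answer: 1/7584 ≈ 0.00013186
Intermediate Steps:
v(m) = -5 + 2*m*(1 + m) (v(m) = -5 + (m + m)*(m + 1) = -5 + (2*m)*(1 + m) = -5 + 2*m*(1 + m))
Y(r) = -20 + 8*r**2 + 12*r (Y(r) = 4*(r + (-5 + 2*r + 2*r**2)) = 4*(-5 + 2*r**2 + 3*r) = -20 + 8*r**2 + 12*r)
1/(Y(0*17) + 7604) = 1/((-20 + 8*(0*17)**2 + 12*(0*17)) + 7604) = 1/((-20 + 8*0**2 + 12*0) + 7604) = 1/((-20 + 8*0 + 0) + 7604) = 1/((-20 + 0 + 0) + 7604) = 1/(-20 + 7604) = 1/7584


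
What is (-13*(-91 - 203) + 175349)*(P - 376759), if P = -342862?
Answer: -128935214191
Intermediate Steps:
(-13*(-91 - 203) + 175349)*(P - 376759) = (-13*(-91 - 203) + 175349)*(-342862 - 376759) = (-13*(-294) + 175349)*(-719621) = (3822 + 175349)*(-719621) = 179171*(-719621) = -128935214191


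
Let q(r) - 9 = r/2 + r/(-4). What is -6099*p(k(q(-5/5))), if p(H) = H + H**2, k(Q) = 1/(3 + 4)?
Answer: -48792/49 ≈ -995.75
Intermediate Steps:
q(r) = 9 + r/4 (q(r) = 9 + (r/2 + r/(-4)) = 9 + (r*(1/2) + r*(-1/4)) = 9 + (r/2 - r/4) = 9 + r/4)
k(Q) = 1/7
-6099*p(k(q(-5/5))) = -6099*(1 + 1/7)/7 = -6099*8/(7*7) = -6099*8/49 = -48792/49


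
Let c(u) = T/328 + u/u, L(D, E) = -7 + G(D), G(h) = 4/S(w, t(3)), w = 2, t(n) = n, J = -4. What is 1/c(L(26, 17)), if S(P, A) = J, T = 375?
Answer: 328/703 ≈ 0.46657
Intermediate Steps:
S(P, A) = -4
G(h) = -1 (G(h) = 4/(-4) = 4*(-¼) = -1)
L(D, E) = -8 (L(D, E) = -7 - 1 = -8)
c(u) = 703/328 (c(u) = 375/328 + u/u = 375*(1/328) + 1 = 375/328 + 1 = 703/328)
1/c(L(26, 17)) = 1/(703/328) = 328/703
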